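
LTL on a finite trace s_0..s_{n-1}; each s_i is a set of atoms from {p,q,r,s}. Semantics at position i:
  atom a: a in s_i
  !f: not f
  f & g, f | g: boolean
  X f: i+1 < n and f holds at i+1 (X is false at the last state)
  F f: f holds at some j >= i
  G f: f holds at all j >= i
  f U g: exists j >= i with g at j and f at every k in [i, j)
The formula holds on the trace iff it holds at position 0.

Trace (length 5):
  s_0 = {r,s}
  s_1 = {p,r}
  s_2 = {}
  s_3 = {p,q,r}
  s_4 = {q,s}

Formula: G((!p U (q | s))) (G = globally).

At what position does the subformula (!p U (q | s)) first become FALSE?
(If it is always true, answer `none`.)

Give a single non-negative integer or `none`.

s_0={r,s}: (!p U (q | s))=True !p=True p=False (q | s)=True q=False s=True
s_1={p,r}: (!p U (q | s))=False !p=False p=True (q | s)=False q=False s=False
s_2={}: (!p U (q | s))=True !p=True p=False (q | s)=False q=False s=False
s_3={p,q,r}: (!p U (q | s))=True !p=False p=True (q | s)=True q=True s=False
s_4={q,s}: (!p U (q | s))=True !p=True p=False (q | s)=True q=True s=True
G((!p U (q | s))) holds globally = False
First violation at position 1.

Answer: 1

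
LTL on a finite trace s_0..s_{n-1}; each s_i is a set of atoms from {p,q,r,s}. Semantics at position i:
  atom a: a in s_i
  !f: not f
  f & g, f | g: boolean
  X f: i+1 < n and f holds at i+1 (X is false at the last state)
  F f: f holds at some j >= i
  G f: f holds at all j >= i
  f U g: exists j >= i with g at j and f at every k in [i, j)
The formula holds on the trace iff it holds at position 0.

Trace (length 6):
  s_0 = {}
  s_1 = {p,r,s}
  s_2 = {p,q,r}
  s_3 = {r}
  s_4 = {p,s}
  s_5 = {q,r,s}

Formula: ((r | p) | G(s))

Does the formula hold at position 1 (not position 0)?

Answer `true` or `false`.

s_0={}: ((r | p) | G(s))=False (r | p)=False r=False p=False G(s)=False s=False
s_1={p,r,s}: ((r | p) | G(s))=True (r | p)=True r=True p=True G(s)=False s=True
s_2={p,q,r}: ((r | p) | G(s))=True (r | p)=True r=True p=True G(s)=False s=False
s_3={r}: ((r | p) | G(s))=True (r | p)=True r=True p=False G(s)=False s=False
s_4={p,s}: ((r | p) | G(s))=True (r | p)=True r=False p=True G(s)=True s=True
s_5={q,r,s}: ((r | p) | G(s))=True (r | p)=True r=True p=False G(s)=True s=True
Evaluating at position 1: result = True

Answer: true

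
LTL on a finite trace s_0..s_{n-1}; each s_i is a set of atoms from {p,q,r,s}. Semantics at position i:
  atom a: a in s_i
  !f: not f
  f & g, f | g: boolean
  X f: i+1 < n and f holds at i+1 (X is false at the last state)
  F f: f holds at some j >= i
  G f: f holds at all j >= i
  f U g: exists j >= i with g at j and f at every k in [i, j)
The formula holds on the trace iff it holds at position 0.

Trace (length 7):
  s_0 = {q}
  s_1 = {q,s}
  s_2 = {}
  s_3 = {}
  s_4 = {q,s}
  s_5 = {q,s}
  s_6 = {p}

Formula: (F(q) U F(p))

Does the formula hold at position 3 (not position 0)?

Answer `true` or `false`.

Answer: true

Derivation:
s_0={q}: (F(q) U F(p))=True F(q)=True q=True F(p)=True p=False
s_1={q,s}: (F(q) U F(p))=True F(q)=True q=True F(p)=True p=False
s_2={}: (F(q) U F(p))=True F(q)=True q=False F(p)=True p=False
s_3={}: (F(q) U F(p))=True F(q)=True q=False F(p)=True p=False
s_4={q,s}: (F(q) U F(p))=True F(q)=True q=True F(p)=True p=False
s_5={q,s}: (F(q) U F(p))=True F(q)=True q=True F(p)=True p=False
s_6={p}: (F(q) U F(p))=True F(q)=False q=False F(p)=True p=True
Evaluating at position 3: result = True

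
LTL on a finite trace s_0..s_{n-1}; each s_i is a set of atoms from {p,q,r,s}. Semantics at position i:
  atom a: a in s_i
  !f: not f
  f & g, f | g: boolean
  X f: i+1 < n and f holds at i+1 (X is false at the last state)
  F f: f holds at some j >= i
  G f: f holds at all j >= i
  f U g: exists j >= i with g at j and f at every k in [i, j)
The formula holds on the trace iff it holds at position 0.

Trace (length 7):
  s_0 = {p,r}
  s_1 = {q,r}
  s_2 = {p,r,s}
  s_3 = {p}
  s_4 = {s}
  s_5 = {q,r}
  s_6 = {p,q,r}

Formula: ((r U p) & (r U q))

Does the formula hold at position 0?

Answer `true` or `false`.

s_0={p,r}: ((r U p) & (r U q))=True (r U p)=True r=True p=True (r U q)=True q=False
s_1={q,r}: ((r U p) & (r U q))=True (r U p)=True r=True p=False (r U q)=True q=True
s_2={p,r,s}: ((r U p) & (r U q))=False (r U p)=True r=True p=True (r U q)=False q=False
s_3={p}: ((r U p) & (r U q))=False (r U p)=True r=False p=True (r U q)=False q=False
s_4={s}: ((r U p) & (r U q))=False (r U p)=False r=False p=False (r U q)=False q=False
s_5={q,r}: ((r U p) & (r U q))=True (r U p)=True r=True p=False (r U q)=True q=True
s_6={p,q,r}: ((r U p) & (r U q))=True (r U p)=True r=True p=True (r U q)=True q=True

Answer: true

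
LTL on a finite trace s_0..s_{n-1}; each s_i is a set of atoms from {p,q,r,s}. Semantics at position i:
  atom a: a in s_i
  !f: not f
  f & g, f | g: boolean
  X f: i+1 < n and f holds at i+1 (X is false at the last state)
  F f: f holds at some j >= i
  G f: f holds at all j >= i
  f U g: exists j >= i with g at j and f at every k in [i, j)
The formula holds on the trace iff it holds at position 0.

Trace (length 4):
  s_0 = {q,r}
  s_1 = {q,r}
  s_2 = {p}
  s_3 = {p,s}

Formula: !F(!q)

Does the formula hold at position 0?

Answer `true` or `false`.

Answer: false

Derivation:
s_0={q,r}: !F(!q)=False F(!q)=True !q=False q=True
s_1={q,r}: !F(!q)=False F(!q)=True !q=False q=True
s_2={p}: !F(!q)=False F(!q)=True !q=True q=False
s_3={p,s}: !F(!q)=False F(!q)=True !q=True q=False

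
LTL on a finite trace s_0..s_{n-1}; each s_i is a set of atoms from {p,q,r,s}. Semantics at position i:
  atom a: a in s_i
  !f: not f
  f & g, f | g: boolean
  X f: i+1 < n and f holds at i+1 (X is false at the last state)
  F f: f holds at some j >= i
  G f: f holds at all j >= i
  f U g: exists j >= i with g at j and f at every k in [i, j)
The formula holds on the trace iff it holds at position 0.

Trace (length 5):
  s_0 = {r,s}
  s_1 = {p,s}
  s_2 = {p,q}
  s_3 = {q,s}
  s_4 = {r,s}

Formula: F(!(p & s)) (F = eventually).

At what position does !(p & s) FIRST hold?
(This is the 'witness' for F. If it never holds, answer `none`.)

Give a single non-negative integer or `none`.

Answer: 0

Derivation:
s_0={r,s}: !(p & s)=True (p & s)=False p=False s=True
s_1={p,s}: !(p & s)=False (p & s)=True p=True s=True
s_2={p,q}: !(p & s)=True (p & s)=False p=True s=False
s_3={q,s}: !(p & s)=True (p & s)=False p=False s=True
s_4={r,s}: !(p & s)=True (p & s)=False p=False s=True
F(!(p & s)) holds; first witness at position 0.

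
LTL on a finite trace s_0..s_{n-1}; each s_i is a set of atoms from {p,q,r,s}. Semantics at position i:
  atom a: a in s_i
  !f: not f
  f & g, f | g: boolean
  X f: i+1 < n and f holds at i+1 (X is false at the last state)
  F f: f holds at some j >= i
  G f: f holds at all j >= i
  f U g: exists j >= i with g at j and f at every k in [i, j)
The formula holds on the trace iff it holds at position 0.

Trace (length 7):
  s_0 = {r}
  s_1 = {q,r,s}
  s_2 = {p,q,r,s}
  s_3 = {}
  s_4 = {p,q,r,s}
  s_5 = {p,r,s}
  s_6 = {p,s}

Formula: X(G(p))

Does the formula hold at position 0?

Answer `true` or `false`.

Answer: false

Derivation:
s_0={r}: X(G(p))=False G(p)=False p=False
s_1={q,r,s}: X(G(p))=False G(p)=False p=False
s_2={p,q,r,s}: X(G(p))=False G(p)=False p=True
s_3={}: X(G(p))=True G(p)=False p=False
s_4={p,q,r,s}: X(G(p))=True G(p)=True p=True
s_5={p,r,s}: X(G(p))=True G(p)=True p=True
s_6={p,s}: X(G(p))=False G(p)=True p=True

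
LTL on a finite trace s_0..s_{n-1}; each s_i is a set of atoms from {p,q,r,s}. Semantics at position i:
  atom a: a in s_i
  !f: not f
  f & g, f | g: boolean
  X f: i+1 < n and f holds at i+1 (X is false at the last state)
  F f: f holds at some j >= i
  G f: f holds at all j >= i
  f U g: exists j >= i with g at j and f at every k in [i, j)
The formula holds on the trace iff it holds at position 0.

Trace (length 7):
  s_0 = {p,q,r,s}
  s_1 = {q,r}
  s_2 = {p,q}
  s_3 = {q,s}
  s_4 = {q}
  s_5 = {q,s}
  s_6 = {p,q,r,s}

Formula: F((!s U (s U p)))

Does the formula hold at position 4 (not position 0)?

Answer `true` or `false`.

s_0={p,q,r,s}: F((!s U (s U p)))=True (!s U (s U p))=True !s=False s=True (s U p)=True p=True
s_1={q,r}: F((!s U (s U p)))=True (!s U (s U p))=True !s=True s=False (s U p)=False p=False
s_2={p,q}: F((!s U (s U p)))=True (!s U (s U p))=True !s=True s=False (s U p)=True p=True
s_3={q,s}: F((!s U (s U p)))=True (!s U (s U p))=False !s=False s=True (s U p)=False p=False
s_4={q}: F((!s U (s U p)))=True (!s U (s U p))=True !s=True s=False (s U p)=False p=False
s_5={q,s}: F((!s U (s U p)))=True (!s U (s U p))=True !s=False s=True (s U p)=True p=False
s_6={p,q,r,s}: F((!s U (s U p)))=True (!s U (s U p))=True !s=False s=True (s U p)=True p=True
Evaluating at position 4: result = True

Answer: true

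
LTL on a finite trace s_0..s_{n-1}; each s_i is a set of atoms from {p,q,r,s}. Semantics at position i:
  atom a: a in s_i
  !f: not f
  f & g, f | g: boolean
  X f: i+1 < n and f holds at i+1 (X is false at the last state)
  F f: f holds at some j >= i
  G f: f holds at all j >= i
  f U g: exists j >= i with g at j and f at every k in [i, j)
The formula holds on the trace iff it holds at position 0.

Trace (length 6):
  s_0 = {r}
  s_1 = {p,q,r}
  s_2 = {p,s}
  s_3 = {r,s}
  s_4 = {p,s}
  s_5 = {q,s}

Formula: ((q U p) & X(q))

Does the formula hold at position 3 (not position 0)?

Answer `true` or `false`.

s_0={r}: ((q U p) & X(q))=False (q U p)=False q=False p=False X(q)=True
s_1={p,q,r}: ((q U p) & X(q))=False (q U p)=True q=True p=True X(q)=False
s_2={p,s}: ((q U p) & X(q))=False (q U p)=True q=False p=True X(q)=False
s_3={r,s}: ((q U p) & X(q))=False (q U p)=False q=False p=False X(q)=False
s_4={p,s}: ((q U p) & X(q))=True (q U p)=True q=False p=True X(q)=True
s_5={q,s}: ((q U p) & X(q))=False (q U p)=False q=True p=False X(q)=False
Evaluating at position 3: result = False

Answer: false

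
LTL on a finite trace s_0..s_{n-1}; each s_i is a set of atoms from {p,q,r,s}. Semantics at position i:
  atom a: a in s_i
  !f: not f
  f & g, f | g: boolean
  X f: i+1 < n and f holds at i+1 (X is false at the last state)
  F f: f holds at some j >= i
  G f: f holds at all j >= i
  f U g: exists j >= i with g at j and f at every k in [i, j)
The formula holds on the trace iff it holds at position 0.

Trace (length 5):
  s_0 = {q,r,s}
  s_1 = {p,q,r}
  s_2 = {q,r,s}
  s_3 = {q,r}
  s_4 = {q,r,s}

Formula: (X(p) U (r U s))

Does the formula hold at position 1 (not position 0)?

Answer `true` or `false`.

Answer: true

Derivation:
s_0={q,r,s}: (X(p) U (r U s))=True X(p)=True p=False (r U s)=True r=True s=True
s_1={p,q,r}: (X(p) U (r U s))=True X(p)=False p=True (r U s)=True r=True s=False
s_2={q,r,s}: (X(p) U (r U s))=True X(p)=False p=False (r U s)=True r=True s=True
s_3={q,r}: (X(p) U (r U s))=True X(p)=False p=False (r U s)=True r=True s=False
s_4={q,r,s}: (X(p) U (r U s))=True X(p)=False p=False (r U s)=True r=True s=True
Evaluating at position 1: result = True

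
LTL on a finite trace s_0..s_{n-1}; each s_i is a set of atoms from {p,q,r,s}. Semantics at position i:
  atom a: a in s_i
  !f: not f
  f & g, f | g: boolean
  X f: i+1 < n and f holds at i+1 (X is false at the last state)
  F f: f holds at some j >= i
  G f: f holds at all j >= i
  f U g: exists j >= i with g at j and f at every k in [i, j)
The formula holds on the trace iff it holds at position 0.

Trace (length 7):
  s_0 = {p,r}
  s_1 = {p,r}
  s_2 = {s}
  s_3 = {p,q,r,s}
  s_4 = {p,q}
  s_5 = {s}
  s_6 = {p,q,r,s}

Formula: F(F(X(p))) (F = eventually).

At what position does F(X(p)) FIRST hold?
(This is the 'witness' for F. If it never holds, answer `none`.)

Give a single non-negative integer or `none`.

s_0={p,r}: F(X(p))=True X(p)=True p=True
s_1={p,r}: F(X(p))=True X(p)=False p=True
s_2={s}: F(X(p))=True X(p)=True p=False
s_3={p,q,r,s}: F(X(p))=True X(p)=True p=True
s_4={p,q}: F(X(p))=True X(p)=False p=True
s_5={s}: F(X(p))=True X(p)=True p=False
s_6={p,q,r,s}: F(X(p))=False X(p)=False p=True
F(F(X(p))) holds; first witness at position 0.

Answer: 0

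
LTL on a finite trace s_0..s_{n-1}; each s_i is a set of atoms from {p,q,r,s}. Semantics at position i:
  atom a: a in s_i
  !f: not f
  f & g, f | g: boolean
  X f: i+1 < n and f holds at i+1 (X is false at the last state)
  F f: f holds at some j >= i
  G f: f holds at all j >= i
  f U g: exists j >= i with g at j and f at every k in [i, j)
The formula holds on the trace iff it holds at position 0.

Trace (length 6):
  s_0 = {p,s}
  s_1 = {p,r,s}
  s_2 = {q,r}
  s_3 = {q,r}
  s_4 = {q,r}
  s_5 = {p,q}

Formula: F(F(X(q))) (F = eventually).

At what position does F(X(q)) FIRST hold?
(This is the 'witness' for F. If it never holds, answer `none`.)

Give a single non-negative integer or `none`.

Answer: 0

Derivation:
s_0={p,s}: F(X(q))=True X(q)=False q=False
s_1={p,r,s}: F(X(q))=True X(q)=True q=False
s_2={q,r}: F(X(q))=True X(q)=True q=True
s_3={q,r}: F(X(q))=True X(q)=True q=True
s_4={q,r}: F(X(q))=True X(q)=True q=True
s_5={p,q}: F(X(q))=False X(q)=False q=True
F(F(X(q))) holds; first witness at position 0.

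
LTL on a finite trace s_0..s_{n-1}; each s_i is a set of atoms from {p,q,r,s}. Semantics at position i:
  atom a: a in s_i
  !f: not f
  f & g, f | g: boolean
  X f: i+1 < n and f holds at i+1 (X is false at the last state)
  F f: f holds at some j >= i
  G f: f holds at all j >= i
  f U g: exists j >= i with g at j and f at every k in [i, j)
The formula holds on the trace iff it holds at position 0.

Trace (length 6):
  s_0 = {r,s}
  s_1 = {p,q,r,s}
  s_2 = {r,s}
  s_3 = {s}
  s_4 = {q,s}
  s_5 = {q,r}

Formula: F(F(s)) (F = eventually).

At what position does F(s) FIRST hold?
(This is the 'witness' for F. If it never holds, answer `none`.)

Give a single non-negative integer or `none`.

s_0={r,s}: F(s)=True s=True
s_1={p,q,r,s}: F(s)=True s=True
s_2={r,s}: F(s)=True s=True
s_3={s}: F(s)=True s=True
s_4={q,s}: F(s)=True s=True
s_5={q,r}: F(s)=False s=False
F(F(s)) holds; first witness at position 0.

Answer: 0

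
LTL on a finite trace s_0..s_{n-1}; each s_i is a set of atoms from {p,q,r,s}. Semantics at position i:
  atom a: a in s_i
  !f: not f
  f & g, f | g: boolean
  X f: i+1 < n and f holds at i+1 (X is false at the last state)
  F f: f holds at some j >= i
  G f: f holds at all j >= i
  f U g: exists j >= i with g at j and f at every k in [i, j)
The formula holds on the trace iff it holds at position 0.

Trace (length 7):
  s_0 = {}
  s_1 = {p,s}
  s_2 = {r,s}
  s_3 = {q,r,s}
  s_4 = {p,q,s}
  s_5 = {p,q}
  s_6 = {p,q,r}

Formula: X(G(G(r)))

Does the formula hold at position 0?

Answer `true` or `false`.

s_0={}: X(G(G(r)))=False G(G(r))=False G(r)=False r=False
s_1={p,s}: X(G(G(r)))=False G(G(r))=False G(r)=False r=False
s_2={r,s}: X(G(G(r)))=False G(G(r))=False G(r)=False r=True
s_3={q,r,s}: X(G(G(r)))=False G(G(r))=False G(r)=False r=True
s_4={p,q,s}: X(G(G(r)))=False G(G(r))=False G(r)=False r=False
s_5={p,q}: X(G(G(r)))=True G(G(r))=False G(r)=False r=False
s_6={p,q,r}: X(G(G(r)))=False G(G(r))=True G(r)=True r=True

Answer: false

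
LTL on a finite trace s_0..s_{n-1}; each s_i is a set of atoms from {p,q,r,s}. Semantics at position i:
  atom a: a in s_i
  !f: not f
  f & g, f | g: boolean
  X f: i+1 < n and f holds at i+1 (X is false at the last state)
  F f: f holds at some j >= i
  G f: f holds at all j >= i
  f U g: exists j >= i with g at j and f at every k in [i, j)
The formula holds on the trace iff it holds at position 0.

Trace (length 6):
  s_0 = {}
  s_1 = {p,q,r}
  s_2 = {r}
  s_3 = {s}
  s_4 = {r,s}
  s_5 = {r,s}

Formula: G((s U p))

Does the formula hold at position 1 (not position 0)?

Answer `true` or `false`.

Answer: false

Derivation:
s_0={}: G((s U p))=False (s U p)=False s=False p=False
s_1={p,q,r}: G((s U p))=False (s U p)=True s=False p=True
s_2={r}: G((s U p))=False (s U p)=False s=False p=False
s_3={s}: G((s U p))=False (s U p)=False s=True p=False
s_4={r,s}: G((s U p))=False (s U p)=False s=True p=False
s_5={r,s}: G((s U p))=False (s U p)=False s=True p=False
Evaluating at position 1: result = False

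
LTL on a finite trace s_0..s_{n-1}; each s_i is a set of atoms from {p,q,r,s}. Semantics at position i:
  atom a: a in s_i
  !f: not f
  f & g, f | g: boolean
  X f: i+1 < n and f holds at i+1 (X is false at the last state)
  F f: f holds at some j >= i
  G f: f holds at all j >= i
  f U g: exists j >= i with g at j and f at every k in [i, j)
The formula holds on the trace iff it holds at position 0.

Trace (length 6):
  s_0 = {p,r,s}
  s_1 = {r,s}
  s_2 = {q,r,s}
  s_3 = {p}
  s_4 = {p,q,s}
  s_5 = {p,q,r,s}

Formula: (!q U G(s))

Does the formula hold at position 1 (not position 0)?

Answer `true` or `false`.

Answer: false

Derivation:
s_0={p,r,s}: (!q U G(s))=False !q=True q=False G(s)=False s=True
s_1={r,s}: (!q U G(s))=False !q=True q=False G(s)=False s=True
s_2={q,r,s}: (!q U G(s))=False !q=False q=True G(s)=False s=True
s_3={p}: (!q U G(s))=True !q=True q=False G(s)=False s=False
s_4={p,q,s}: (!q U G(s))=True !q=False q=True G(s)=True s=True
s_5={p,q,r,s}: (!q U G(s))=True !q=False q=True G(s)=True s=True
Evaluating at position 1: result = False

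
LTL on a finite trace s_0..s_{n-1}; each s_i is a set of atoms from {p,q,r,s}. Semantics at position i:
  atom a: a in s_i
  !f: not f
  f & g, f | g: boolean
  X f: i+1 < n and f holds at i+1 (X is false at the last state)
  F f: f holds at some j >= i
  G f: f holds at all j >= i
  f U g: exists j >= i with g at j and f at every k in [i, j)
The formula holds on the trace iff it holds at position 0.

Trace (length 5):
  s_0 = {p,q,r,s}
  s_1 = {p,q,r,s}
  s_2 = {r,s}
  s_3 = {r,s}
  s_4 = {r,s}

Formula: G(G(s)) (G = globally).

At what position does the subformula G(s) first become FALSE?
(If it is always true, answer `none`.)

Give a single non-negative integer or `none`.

Answer: none

Derivation:
s_0={p,q,r,s}: G(s)=True s=True
s_1={p,q,r,s}: G(s)=True s=True
s_2={r,s}: G(s)=True s=True
s_3={r,s}: G(s)=True s=True
s_4={r,s}: G(s)=True s=True
G(G(s)) holds globally = True
No violation — formula holds at every position.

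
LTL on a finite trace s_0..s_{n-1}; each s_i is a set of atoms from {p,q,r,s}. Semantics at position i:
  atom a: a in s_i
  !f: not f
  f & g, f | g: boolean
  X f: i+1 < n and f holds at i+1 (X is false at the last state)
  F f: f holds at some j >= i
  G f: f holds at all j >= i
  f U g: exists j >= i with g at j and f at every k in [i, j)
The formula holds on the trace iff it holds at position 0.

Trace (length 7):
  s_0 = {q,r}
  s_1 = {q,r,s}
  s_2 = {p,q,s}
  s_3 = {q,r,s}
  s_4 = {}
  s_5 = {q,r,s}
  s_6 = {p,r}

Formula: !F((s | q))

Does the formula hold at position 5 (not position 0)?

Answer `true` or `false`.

s_0={q,r}: !F((s | q))=False F((s | q))=True (s | q)=True s=False q=True
s_1={q,r,s}: !F((s | q))=False F((s | q))=True (s | q)=True s=True q=True
s_2={p,q,s}: !F((s | q))=False F((s | q))=True (s | q)=True s=True q=True
s_3={q,r,s}: !F((s | q))=False F((s | q))=True (s | q)=True s=True q=True
s_4={}: !F((s | q))=False F((s | q))=True (s | q)=False s=False q=False
s_5={q,r,s}: !F((s | q))=False F((s | q))=True (s | q)=True s=True q=True
s_6={p,r}: !F((s | q))=True F((s | q))=False (s | q)=False s=False q=False
Evaluating at position 5: result = False

Answer: false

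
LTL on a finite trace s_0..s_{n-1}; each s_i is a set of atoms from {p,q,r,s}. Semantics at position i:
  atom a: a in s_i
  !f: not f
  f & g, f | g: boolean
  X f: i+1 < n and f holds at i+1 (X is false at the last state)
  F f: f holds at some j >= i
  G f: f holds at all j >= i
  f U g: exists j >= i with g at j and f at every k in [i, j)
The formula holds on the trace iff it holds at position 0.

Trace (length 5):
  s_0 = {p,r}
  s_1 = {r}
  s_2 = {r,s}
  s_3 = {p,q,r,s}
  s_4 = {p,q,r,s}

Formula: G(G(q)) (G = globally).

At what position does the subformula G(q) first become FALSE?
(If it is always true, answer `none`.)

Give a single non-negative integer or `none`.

Answer: 0

Derivation:
s_0={p,r}: G(q)=False q=False
s_1={r}: G(q)=False q=False
s_2={r,s}: G(q)=False q=False
s_3={p,q,r,s}: G(q)=True q=True
s_4={p,q,r,s}: G(q)=True q=True
G(G(q)) holds globally = False
First violation at position 0.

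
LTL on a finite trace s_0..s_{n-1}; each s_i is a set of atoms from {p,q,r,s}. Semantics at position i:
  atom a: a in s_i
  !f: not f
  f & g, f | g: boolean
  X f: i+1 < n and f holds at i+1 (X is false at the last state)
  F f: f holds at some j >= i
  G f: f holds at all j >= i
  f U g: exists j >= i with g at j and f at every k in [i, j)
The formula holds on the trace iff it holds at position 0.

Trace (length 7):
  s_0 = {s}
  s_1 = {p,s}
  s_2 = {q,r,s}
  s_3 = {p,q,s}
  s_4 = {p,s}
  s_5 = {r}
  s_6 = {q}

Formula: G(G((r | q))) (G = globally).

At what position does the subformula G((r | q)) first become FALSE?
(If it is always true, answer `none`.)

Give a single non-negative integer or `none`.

s_0={s}: G((r | q))=False (r | q)=False r=False q=False
s_1={p,s}: G((r | q))=False (r | q)=False r=False q=False
s_2={q,r,s}: G((r | q))=False (r | q)=True r=True q=True
s_3={p,q,s}: G((r | q))=False (r | q)=True r=False q=True
s_4={p,s}: G((r | q))=False (r | q)=False r=False q=False
s_5={r}: G((r | q))=True (r | q)=True r=True q=False
s_6={q}: G((r | q))=True (r | q)=True r=False q=True
G(G((r | q))) holds globally = False
First violation at position 0.

Answer: 0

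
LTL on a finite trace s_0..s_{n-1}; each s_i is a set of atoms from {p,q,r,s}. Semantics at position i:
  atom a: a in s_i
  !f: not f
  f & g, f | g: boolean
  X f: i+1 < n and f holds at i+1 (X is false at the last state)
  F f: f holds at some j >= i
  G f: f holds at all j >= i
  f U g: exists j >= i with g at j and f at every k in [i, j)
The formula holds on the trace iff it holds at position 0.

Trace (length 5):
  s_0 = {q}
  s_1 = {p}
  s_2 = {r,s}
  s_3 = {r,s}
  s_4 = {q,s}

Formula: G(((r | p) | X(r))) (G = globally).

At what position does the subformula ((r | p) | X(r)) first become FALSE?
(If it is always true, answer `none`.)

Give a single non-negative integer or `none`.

Answer: 0

Derivation:
s_0={q}: ((r | p) | X(r))=False (r | p)=False r=False p=False X(r)=False
s_1={p}: ((r | p) | X(r))=True (r | p)=True r=False p=True X(r)=True
s_2={r,s}: ((r | p) | X(r))=True (r | p)=True r=True p=False X(r)=True
s_3={r,s}: ((r | p) | X(r))=True (r | p)=True r=True p=False X(r)=False
s_4={q,s}: ((r | p) | X(r))=False (r | p)=False r=False p=False X(r)=False
G(((r | p) | X(r))) holds globally = False
First violation at position 0.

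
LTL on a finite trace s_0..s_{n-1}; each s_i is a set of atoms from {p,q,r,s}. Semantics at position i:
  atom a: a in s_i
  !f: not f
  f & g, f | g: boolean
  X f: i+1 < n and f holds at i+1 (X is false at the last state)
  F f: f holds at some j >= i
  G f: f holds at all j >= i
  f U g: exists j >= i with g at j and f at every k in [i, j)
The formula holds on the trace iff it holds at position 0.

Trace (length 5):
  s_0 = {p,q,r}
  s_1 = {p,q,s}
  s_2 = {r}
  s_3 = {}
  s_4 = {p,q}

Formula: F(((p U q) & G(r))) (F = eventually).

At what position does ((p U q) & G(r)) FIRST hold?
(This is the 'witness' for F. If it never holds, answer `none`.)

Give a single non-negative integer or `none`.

Answer: none

Derivation:
s_0={p,q,r}: ((p U q) & G(r))=False (p U q)=True p=True q=True G(r)=False r=True
s_1={p,q,s}: ((p U q) & G(r))=False (p U q)=True p=True q=True G(r)=False r=False
s_2={r}: ((p U q) & G(r))=False (p U q)=False p=False q=False G(r)=False r=True
s_3={}: ((p U q) & G(r))=False (p U q)=False p=False q=False G(r)=False r=False
s_4={p,q}: ((p U q) & G(r))=False (p U q)=True p=True q=True G(r)=False r=False
F(((p U q) & G(r))) does not hold (no witness exists).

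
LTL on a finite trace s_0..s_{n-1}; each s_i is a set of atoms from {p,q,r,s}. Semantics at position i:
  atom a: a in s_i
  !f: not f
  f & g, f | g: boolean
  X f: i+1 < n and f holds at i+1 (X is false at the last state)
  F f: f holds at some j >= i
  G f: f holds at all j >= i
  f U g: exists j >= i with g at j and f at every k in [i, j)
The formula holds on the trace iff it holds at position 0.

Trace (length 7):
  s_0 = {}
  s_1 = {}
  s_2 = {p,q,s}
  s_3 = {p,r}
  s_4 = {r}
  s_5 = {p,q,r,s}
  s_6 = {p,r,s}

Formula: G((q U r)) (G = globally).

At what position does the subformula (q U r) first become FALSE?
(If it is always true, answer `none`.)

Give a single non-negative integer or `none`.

Answer: 0

Derivation:
s_0={}: (q U r)=False q=False r=False
s_1={}: (q U r)=False q=False r=False
s_2={p,q,s}: (q U r)=True q=True r=False
s_3={p,r}: (q U r)=True q=False r=True
s_4={r}: (q U r)=True q=False r=True
s_5={p,q,r,s}: (q U r)=True q=True r=True
s_6={p,r,s}: (q U r)=True q=False r=True
G((q U r)) holds globally = False
First violation at position 0.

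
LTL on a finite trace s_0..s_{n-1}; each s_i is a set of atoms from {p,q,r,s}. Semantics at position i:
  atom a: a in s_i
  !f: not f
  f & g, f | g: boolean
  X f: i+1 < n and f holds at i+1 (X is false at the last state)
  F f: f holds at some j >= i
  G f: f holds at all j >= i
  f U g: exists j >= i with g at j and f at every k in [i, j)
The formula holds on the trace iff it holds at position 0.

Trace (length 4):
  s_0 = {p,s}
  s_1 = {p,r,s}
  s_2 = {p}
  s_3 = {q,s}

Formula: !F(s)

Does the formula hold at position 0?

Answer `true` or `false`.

s_0={p,s}: !F(s)=False F(s)=True s=True
s_1={p,r,s}: !F(s)=False F(s)=True s=True
s_2={p}: !F(s)=False F(s)=True s=False
s_3={q,s}: !F(s)=False F(s)=True s=True

Answer: false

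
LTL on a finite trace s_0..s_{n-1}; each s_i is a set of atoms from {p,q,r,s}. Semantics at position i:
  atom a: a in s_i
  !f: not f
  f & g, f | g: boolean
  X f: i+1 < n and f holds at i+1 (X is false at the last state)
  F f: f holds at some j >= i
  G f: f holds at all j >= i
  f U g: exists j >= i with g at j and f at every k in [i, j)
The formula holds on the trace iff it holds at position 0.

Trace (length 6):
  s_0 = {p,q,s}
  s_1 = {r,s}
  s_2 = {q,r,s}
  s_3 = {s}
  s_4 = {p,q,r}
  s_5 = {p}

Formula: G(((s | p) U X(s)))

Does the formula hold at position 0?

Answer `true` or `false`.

s_0={p,q,s}: G(((s | p) U X(s)))=False ((s | p) U X(s))=True (s | p)=True s=True p=True X(s)=True
s_1={r,s}: G(((s | p) U X(s)))=False ((s | p) U X(s))=True (s | p)=True s=True p=False X(s)=True
s_2={q,r,s}: G(((s | p) U X(s)))=False ((s | p) U X(s))=True (s | p)=True s=True p=False X(s)=True
s_3={s}: G(((s | p) U X(s)))=False ((s | p) U X(s))=False (s | p)=True s=True p=False X(s)=False
s_4={p,q,r}: G(((s | p) U X(s)))=False ((s | p) U X(s))=False (s | p)=True s=False p=True X(s)=False
s_5={p}: G(((s | p) U X(s)))=False ((s | p) U X(s))=False (s | p)=True s=False p=True X(s)=False

Answer: false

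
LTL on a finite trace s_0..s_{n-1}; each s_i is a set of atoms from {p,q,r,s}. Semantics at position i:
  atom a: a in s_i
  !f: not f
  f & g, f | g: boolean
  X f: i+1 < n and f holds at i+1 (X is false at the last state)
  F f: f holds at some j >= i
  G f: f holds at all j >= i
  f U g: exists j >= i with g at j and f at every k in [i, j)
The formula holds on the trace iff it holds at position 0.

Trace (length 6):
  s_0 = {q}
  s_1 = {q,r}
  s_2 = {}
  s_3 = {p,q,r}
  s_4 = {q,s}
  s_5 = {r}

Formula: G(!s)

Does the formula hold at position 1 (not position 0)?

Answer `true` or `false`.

Answer: false

Derivation:
s_0={q}: G(!s)=False !s=True s=False
s_1={q,r}: G(!s)=False !s=True s=False
s_2={}: G(!s)=False !s=True s=False
s_3={p,q,r}: G(!s)=False !s=True s=False
s_4={q,s}: G(!s)=False !s=False s=True
s_5={r}: G(!s)=True !s=True s=False
Evaluating at position 1: result = False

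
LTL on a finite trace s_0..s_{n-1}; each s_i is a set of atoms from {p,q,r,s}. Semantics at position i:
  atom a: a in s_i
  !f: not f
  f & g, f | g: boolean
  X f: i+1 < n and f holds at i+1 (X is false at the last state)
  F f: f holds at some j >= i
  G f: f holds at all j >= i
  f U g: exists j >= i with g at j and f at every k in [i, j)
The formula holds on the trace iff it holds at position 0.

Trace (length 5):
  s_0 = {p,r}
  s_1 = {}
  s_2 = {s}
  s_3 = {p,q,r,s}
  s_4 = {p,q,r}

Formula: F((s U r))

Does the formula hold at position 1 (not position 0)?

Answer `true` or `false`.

Answer: true

Derivation:
s_0={p,r}: F((s U r))=True (s U r)=True s=False r=True
s_1={}: F((s U r))=True (s U r)=False s=False r=False
s_2={s}: F((s U r))=True (s U r)=True s=True r=False
s_3={p,q,r,s}: F((s U r))=True (s U r)=True s=True r=True
s_4={p,q,r}: F((s U r))=True (s U r)=True s=False r=True
Evaluating at position 1: result = True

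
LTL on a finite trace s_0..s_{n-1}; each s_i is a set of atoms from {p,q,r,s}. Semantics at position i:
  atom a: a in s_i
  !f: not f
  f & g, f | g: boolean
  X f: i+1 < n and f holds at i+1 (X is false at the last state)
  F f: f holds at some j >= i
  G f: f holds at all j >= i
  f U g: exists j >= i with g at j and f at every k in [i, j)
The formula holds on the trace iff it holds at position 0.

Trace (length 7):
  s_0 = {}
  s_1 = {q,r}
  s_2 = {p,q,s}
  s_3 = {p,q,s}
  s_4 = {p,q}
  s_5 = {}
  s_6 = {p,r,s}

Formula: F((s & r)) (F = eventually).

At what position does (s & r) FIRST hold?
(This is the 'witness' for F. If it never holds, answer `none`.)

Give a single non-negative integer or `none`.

s_0={}: (s & r)=False s=False r=False
s_1={q,r}: (s & r)=False s=False r=True
s_2={p,q,s}: (s & r)=False s=True r=False
s_3={p,q,s}: (s & r)=False s=True r=False
s_4={p,q}: (s & r)=False s=False r=False
s_5={}: (s & r)=False s=False r=False
s_6={p,r,s}: (s & r)=True s=True r=True
F((s & r)) holds; first witness at position 6.

Answer: 6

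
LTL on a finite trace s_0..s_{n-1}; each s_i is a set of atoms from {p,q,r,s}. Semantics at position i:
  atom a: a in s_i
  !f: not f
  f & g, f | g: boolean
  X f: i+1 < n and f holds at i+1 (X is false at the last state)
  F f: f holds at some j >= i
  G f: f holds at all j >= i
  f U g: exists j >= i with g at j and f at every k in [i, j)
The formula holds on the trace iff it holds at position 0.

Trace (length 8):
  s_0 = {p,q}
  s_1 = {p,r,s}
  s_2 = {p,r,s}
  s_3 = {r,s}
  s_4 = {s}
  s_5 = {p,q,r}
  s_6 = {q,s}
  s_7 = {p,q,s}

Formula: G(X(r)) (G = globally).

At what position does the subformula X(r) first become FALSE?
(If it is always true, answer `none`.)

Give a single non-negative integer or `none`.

s_0={p,q}: X(r)=True r=False
s_1={p,r,s}: X(r)=True r=True
s_2={p,r,s}: X(r)=True r=True
s_3={r,s}: X(r)=False r=True
s_4={s}: X(r)=True r=False
s_5={p,q,r}: X(r)=False r=True
s_6={q,s}: X(r)=False r=False
s_7={p,q,s}: X(r)=False r=False
G(X(r)) holds globally = False
First violation at position 3.

Answer: 3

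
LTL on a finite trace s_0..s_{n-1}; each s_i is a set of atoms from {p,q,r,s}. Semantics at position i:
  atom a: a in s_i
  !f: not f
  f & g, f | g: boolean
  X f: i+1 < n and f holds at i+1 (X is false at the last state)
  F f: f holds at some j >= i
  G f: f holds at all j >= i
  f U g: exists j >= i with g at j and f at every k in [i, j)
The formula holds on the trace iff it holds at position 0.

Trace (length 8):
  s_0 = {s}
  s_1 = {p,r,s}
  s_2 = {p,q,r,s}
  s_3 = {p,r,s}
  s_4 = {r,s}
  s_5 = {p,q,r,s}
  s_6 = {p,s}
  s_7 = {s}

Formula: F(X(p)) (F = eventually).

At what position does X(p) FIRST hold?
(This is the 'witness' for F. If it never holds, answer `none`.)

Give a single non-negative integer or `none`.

Answer: 0

Derivation:
s_0={s}: X(p)=True p=False
s_1={p,r,s}: X(p)=True p=True
s_2={p,q,r,s}: X(p)=True p=True
s_3={p,r,s}: X(p)=False p=True
s_4={r,s}: X(p)=True p=False
s_5={p,q,r,s}: X(p)=True p=True
s_6={p,s}: X(p)=False p=True
s_7={s}: X(p)=False p=False
F(X(p)) holds; first witness at position 0.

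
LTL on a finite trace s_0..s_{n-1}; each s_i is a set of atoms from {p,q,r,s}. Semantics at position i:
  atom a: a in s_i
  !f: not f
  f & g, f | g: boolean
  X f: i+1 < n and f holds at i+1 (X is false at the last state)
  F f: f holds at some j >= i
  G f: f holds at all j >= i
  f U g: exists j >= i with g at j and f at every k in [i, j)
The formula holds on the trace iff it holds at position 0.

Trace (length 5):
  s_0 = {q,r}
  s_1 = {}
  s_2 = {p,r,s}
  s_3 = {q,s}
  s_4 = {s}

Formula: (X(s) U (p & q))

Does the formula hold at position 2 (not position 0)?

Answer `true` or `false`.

s_0={q,r}: (X(s) U (p & q))=False X(s)=False s=False (p & q)=False p=False q=True
s_1={}: (X(s) U (p & q))=False X(s)=True s=False (p & q)=False p=False q=False
s_2={p,r,s}: (X(s) U (p & q))=False X(s)=True s=True (p & q)=False p=True q=False
s_3={q,s}: (X(s) U (p & q))=False X(s)=True s=True (p & q)=False p=False q=True
s_4={s}: (X(s) U (p & q))=False X(s)=False s=True (p & q)=False p=False q=False
Evaluating at position 2: result = False

Answer: false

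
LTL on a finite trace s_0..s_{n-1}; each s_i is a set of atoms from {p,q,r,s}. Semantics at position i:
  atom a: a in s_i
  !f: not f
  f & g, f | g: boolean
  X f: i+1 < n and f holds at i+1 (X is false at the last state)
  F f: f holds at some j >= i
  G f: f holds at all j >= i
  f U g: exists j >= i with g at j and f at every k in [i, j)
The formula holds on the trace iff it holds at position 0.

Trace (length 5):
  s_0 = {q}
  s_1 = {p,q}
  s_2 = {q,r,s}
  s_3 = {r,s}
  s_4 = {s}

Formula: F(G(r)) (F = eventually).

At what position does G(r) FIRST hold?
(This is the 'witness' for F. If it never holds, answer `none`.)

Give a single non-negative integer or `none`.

Answer: none

Derivation:
s_0={q}: G(r)=False r=False
s_1={p,q}: G(r)=False r=False
s_2={q,r,s}: G(r)=False r=True
s_3={r,s}: G(r)=False r=True
s_4={s}: G(r)=False r=False
F(G(r)) does not hold (no witness exists).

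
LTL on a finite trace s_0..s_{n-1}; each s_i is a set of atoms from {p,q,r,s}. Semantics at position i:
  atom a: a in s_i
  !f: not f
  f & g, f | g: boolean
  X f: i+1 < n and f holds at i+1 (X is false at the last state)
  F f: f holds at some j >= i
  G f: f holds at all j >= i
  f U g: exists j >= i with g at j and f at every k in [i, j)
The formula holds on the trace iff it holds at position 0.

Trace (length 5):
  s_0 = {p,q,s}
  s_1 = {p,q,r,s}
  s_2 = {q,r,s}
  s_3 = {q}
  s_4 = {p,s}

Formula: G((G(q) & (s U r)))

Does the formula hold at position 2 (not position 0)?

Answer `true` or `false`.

Answer: false

Derivation:
s_0={p,q,s}: G((G(q) & (s U r)))=False (G(q) & (s U r))=False G(q)=False q=True (s U r)=True s=True r=False
s_1={p,q,r,s}: G((G(q) & (s U r)))=False (G(q) & (s U r))=False G(q)=False q=True (s U r)=True s=True r=True
s_2={q,r,s}: G((G(q) & (s U r)))=False (G(q) & (s U r))=False G(q)=False q=True (s U r)=True s=True r=True
s_3={q}: G((G(q) & (s U r)))=False (G(q) & (s U r))=False G(q)=False q=True (s U r)=False s=False r=False
s_4={p,s}: G((G(q) & (s U r)))=False (G(q) & (s U r))=False G(q)=False q=False (s U r)=False s=True r=False
Evaluating at position 2: result = False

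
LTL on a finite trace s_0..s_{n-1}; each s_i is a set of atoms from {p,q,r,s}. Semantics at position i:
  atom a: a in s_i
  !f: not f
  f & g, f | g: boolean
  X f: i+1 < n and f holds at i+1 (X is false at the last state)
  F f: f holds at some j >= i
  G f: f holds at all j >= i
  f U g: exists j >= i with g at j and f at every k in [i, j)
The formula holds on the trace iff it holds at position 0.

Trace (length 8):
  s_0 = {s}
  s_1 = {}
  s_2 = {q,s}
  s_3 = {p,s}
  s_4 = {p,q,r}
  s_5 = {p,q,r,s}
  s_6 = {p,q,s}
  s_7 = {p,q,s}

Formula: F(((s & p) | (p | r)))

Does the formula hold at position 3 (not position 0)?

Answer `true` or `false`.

Answer: true

Derivation:
s_0={s}: F(((s & p) | (p | r)))=True ((s & p) | (p | r))=False (s & p)=False s=True p=False (p | r)=False r=False
s_1={}: F(((s & p) | (p | r)))=True ((s & p) | (p | r))=False (s & p)=False s=False p=False (p | r)=False r=False
s_2={q,s}: F(((s & p) | (p | r)))=True ((s & p) | (p | r))=False (s & p)=False s=True p=False (p | r)=False r=False
s_3={p,s}: F(((s & p) | (p | r)))=True ((s & p) | (p | r))=True (s & p)=True s=True p=True (p | r)=True r=False
s_4={p,q,r}: F(((s & p) | (p | r)))=True ((s & p) | (p | r))=True (s & p)=False s=False p=True (p | r)=True r=True
s_5={p,q,r,s}: F(((s & p) | (p | r)))=True ((s & p) | (p | r))=True (s & p)=True s=True p=True (p | r)=True r=True
s_6={p,q,s}: F(((s & p) | (p | r)))=True ((s & p) | (p | r))=True (s & p)=True s=True p=True (p | r)=True r=False
s_7={p,q,s}: F(((s & p) | (p | r)))=True ((s & p) | (p | r))=True (s & p)=True s=True p=True (p | r)=True r=False
Evaluating at position 3: result = True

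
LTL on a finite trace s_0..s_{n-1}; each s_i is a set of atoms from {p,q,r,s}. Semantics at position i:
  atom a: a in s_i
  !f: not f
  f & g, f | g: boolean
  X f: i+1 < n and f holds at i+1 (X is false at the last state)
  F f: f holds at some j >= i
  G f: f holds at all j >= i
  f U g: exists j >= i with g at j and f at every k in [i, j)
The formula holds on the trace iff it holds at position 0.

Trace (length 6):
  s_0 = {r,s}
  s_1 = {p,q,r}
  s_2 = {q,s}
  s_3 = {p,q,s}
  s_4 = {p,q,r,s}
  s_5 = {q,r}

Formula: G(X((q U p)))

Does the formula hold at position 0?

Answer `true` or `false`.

s_0={r,s}: G(X((q U p)))=False X((q U p))=True (q U p)=False q=False p=False
s_1={p,q,r}: G(X((q U p)))=False X((q U p))=True (q U p)=True q=True p=True
s_2={q,s}: G(X((q U p)))=False X((q U p))=True (q U p)=True q=True p=False
s_3={p,q,s}: G(X((q U p)))=False X((q U p))=True (q U p)=True q=True p=True
s_4={p,q,r,s}: G(X((q U p)))=False X((q U p))=False (q U p)=True q=True p=True
s_5={q,r}: G(X((q U p)))=False X((q U p))=False (q U p)=False q=True p=False

Answer: false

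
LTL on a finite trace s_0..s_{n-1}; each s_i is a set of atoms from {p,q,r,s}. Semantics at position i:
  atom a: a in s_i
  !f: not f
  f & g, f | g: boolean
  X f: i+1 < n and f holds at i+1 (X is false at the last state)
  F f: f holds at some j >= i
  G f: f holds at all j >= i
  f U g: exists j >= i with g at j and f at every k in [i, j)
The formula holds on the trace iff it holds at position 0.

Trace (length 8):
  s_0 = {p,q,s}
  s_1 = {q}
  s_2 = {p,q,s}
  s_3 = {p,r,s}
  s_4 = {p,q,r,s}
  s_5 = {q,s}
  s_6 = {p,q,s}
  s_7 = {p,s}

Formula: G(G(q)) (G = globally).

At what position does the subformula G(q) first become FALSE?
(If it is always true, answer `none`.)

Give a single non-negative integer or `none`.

Answer: 0

Derivation:
s_0={p,q,s}: G(q)=False q=True
s_1={q}: G(q)=False q=True
s_2={p,q,s}: G(q)=False q=True
s_3={p,r,s}: G(q)=False q=False
s_4={p,q,r,s}: G(q)=False q=True
s_5={q,s}: G(q)=False q=True
s_6={p,q,s}: G(q)=False q=True
s_7={p,s}: G(q)=False q=False
G(G(q)) holds globally = False
First violation at position 0.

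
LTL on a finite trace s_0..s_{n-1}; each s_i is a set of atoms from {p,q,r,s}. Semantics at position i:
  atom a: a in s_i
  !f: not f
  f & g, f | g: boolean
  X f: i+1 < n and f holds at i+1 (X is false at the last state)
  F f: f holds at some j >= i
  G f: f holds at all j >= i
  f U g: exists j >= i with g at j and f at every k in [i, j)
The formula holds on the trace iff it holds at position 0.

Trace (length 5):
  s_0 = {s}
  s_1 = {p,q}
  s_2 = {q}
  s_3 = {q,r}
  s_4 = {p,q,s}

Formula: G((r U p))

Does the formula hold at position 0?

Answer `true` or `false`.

s_0={s}: G((r U p))=False (r U p)=False r=False p=False
s_1={p,q}: G((r U p))=False (r U p)=True r=False p=True
s_2={q}: G((r U p))=False (r U p)=False r=False p=False
s_3={q,r}: G((r U p))=True (r U p)=True r=True p=False
s_4={p,q,s}: G((r U p))=True (r U p)=True r=False p=True

Answer: false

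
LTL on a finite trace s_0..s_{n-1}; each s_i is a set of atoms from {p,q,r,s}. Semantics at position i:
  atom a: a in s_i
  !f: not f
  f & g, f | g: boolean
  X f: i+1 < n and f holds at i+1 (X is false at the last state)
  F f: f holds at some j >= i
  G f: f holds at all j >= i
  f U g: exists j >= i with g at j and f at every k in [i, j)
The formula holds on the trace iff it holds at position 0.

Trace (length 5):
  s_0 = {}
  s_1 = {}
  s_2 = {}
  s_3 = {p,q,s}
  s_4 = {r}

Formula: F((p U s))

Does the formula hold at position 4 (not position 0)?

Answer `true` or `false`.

Answer: false

Derivation:
s_0={}: F((p U s))=True (p U s)=False p=False s=False
s_1={}: F((p U s))=True (p U s)=False p=False s=False
s_2={}: F((p U s))=True (p U s)=False p=False s=False
s_3={p,q,s}: F((p U s))=True (p U s)=True p=True s=True
s_4={r}: F((p U s))=False (p U s)=False p=False s=False
Evaluating at position 4: result = False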